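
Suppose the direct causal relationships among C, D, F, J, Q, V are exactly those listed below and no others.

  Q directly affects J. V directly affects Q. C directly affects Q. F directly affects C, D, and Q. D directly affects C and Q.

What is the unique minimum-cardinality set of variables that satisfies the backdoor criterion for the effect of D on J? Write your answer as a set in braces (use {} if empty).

Variables eligible for adjustment (non-descendants of D, excluding D and J): {F, V}.
Backdoor paths from D to J:
  P1: D <- F -> C -> Q -> J
  P2: D <- F -> Q -> J
The empty set is not sufficient: P1 (D <- F -> C -> Q -> J) has no collider blocking it and no conditioned non-collider, so it is open.
Try {F}:
  P1: blocked at fork node F ∈ conditioning set.
  P2: blocked at fork node F ∈ conditioning set.
{F} contains no descendant of D and blocks every backdoor path.
No other singleton works — e.g. {V} leaves P1 open — so {F} is the unique smallest valid adjustment set.

{F}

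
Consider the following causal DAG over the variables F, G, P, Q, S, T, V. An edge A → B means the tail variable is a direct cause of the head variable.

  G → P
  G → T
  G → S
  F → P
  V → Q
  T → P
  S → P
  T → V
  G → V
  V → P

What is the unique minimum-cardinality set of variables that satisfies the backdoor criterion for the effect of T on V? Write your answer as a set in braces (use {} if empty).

Variables eligible for adjustment (non-descendants of T, excluding T and V): {F, G, S}.
Backdoor paths from T to V:
  P1: T <- G -> S -> P <- V
  P2: T <- G -> V
  P3: T <- G -> P <- V
The empty set is not sufficient: P2 (T <- G -> V) has no collider blocking it and no conditioned non-collider, so it is open.
Try {G}:
  P1: blocked at fork node G ∈ conditioning set.
  P2: blocked at fork node G ∈ conditioning set.
  P3: blocked at fork node G ∈ conditioning set.
{G} contains no descendant of T and blocks every backdoor path.
No other singleton works — e.g. {F} leaves P2 open — so {G} is the unique smallest valid adjustment set.

{G}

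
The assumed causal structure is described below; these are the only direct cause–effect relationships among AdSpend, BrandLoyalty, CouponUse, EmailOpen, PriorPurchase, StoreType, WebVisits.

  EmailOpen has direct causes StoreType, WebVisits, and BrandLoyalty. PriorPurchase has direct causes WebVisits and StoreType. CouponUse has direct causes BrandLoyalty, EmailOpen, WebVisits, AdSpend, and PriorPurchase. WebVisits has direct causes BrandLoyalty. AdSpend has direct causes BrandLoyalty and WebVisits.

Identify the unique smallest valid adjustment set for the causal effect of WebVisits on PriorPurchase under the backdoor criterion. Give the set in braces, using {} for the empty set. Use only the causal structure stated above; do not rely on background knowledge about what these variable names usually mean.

{}

Variables eligible for adjustment (non-descendants of WebVisits, excluding WebVisits and PriorPurchase): {BrandLoyalty, StoreType}.
Backdoor paths from WebVisits to PriorPurchase:
  P1: WebVisits <- BrandLoyalty -> AdSpend -> CouponUse <- EmailOpen <- StoreType -> PriorPurchase
  P2: WebVisits <- BrandLoyalty -> AdSpend -> CouponUse <- PriorPurchase
  P3: WebVisits <- BrandLoyalty -> EmailOpen <- StoreType -> PriorPurchase
  P4: WebVisits <- BrandLoyalty -> EmailOpen -> CouponUse <- PriorPurchase
  P5: WebVisits <- BrandLoyalty -> CouponUse <- EmailOpen <- StoreType -> PriorPurchase
  P6: WebVisits <- BrandLoyalty -> CouponUse <- PriorPurchase
Each backdoor path contains an unconditioned collider, so every path is already blocked with the empty conditioning set:
  P1: blocked at collider CouponUse (neither it nor any descendant is in the conditioning set).
  P2: blocked at collider CouponUse (neither it nor any descendant is in the conditioning set).
  P3: blocked at collider EmailOpen (neither it nor any descendant is in the conditioning set).
  P4: blocked at collider CouponUse (neither it nor any descendant is in the conditioning set).
  P5: blocked at collider CouponUse (neither it nor any descendant is in the conditioning set).
  P6: blocked at collider CouponUse (neither it nor any descendant is in the conditioning set).
The empty set is therefore the unique smallest valid set.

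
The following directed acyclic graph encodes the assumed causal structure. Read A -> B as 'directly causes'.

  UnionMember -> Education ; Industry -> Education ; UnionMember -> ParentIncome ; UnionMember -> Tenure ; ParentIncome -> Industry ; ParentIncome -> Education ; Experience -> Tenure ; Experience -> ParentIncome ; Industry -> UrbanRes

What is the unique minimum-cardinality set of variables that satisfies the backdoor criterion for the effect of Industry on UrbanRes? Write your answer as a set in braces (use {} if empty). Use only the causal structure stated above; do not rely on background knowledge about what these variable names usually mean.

Variables eligible for adjustment (non-descendants of Industry, excluding Industry and UrbanRes): {Experience, ParentIncome, Tenure, UnionMember}.
Backdoor paths from Industry to UrbanRes:
  (none)
With no backdoor paths the empty set already satisfies the criterion, and it is trivially minimal.

{}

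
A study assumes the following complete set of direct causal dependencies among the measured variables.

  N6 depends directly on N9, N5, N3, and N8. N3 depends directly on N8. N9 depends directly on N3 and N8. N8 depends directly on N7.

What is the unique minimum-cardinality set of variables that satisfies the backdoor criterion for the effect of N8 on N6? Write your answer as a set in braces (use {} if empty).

{}

Variables eligible for adjustment (non-descendants of N8, excluding N8 and N6): {N5, N7}.
Backdoor paths from N8 to N6:
  (none)
With no backdoor paths the empty set already satisfies the criterion, and it is trivially minimal.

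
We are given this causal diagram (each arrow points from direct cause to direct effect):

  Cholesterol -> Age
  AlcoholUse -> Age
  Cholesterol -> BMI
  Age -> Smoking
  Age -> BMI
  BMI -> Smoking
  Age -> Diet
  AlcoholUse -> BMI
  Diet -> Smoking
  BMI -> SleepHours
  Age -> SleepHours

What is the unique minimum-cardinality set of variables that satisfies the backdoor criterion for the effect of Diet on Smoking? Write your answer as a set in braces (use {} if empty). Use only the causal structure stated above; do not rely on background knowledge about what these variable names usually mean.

Variables eligible for adjustment (non-descendants of Diet, excluding Diet and Smoking): {Age, AlcoholUse, BMI, Cholesterol, SleepHours}.
Backdoor paths from Diet to Smoking:
  P1: Diet <- Age <- AlcoholUse -> BMI -> Smoking
  P2: Diet <- Age <- Cholesterol -> BMI -> Smoking
  P3: Diet <- Age -> BMI -> Smoking
  P4: Diet <- Age -> Smoking
  P5: Diet <- Age -> SleepHours <- BMI -> Smoking
The empty set is not sufficient: P1 (Diet <- Age <- AlcoholUse -> BMI -> Smoking) has no collider blocking it and no conditioned non-collider, so it is open.
Try {Age}:
  P1: blocked at chain node Age ∈ conditioning set.
  P2: blocked at chain node Age ∈ conditioning set.
  P3: blocked at fork node Age ∈ conditioning set.
  P4: blocked at fork node Age ∈ conditioning set.
  P5: blocked at fork node Age ∈ conditioning set.
{Age} contains no descendant of Diet and blocks every backdoor path.
No other singleton works — e.g. {AlcoholUse} leaves P2 open — so {Age} is the unique smallest valid adjustment set.

{Age}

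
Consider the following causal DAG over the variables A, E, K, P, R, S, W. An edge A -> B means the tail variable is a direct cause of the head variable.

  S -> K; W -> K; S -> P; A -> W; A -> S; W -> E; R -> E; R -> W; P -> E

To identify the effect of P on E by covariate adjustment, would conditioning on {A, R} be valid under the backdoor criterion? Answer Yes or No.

Backdoor paths from P to E (paths whose first edge points into P):
  P1: P <- S <- A -> W <- R -> E
  P2: P <- S <- A -> W -> E
  P3: P <- S -> K <- W <- R -> E
  P4: P <- S -> K <- W -> E
Condition 1 (no descendant of P in the set): holds — descendants of P are {E}; none are in {A, R}.
Condition 2 (every backdoor path blocked by {A, R}):
  P1: blocked at fork node A ∈ conditioning set.
  P2: blocked at fork node A ∈ conditioning set.
  P3: blocked at collider K (neither it nor any descendant is in the conditioning set).
  P4: blocked at collider K (neither it nor any descendant is in the conditioning set).
{A, R} satisfies the backdoor criterion.

Yes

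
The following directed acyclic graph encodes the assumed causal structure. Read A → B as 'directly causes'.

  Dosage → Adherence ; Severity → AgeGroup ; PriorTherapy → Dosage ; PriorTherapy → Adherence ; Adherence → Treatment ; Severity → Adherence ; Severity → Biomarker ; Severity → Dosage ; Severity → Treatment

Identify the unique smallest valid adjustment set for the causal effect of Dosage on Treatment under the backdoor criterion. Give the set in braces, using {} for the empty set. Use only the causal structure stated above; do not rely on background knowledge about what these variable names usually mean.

{PriorTherapy, Severity}

Variables eligible for adjustment (non-descendants of Dosage, excluding Dosage and Treatment): {AgeGroup, Biomarker, PriorTherapy, Severity}.
Backdoor paths from Dosage to Treatment:
  P1: Dosage <- PriorTherapy -> Adherence <- Severity -> Treatment
  P2: Dosage <- PriorTherapy -> Adherence -> Treatment
  P3: Dosage <- Severity -> Adherence -> Treatment
  P4: Dosage <- Severity -> Treatment
The empty set is not sufficient: P2 (Dosage <- PriorTherapy -> Adherence -> Treatment) has no collider blocking it and no conditioned non-collider, so it is open.
Try {PriorTherapy, Severity}:
  P1: blocked at fork node PriorTherapy ∈ conditioning set.
  P2: blocked at fork node PriorTherapy ∈ conditioning set.
  P3: blocked at fork node Severity ∈ conditioning set.
  P4: blocked at fork node Severity ∈ conditioning set.
{PriorTherapy, Severity} contains no descendant of Dosage and blocks every backdoor path.
Every element of {PriorTherapy, Severity} is needed (dropping PriorTherapy leaves P2 open; dropping Severity leaves P3 open), so no proper subset is valid.
Among all size-2 subsets of the eligible variables, only {PriorTherapy, Severity} blocks every backdoor path, so it is the unique smallest valid adjustment set.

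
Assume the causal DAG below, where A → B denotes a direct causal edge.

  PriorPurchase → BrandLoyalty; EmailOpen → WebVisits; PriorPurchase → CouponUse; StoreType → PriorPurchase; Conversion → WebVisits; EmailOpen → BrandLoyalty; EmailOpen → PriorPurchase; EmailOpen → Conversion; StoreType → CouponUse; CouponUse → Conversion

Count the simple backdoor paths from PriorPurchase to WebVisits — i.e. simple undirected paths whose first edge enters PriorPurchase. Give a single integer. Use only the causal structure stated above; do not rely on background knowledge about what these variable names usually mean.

4

A backdoor path from PriorPurchase to WebVisits is any simple undirected path whose first edge points into PriorPurchase (i.e. leaves PriorPurchase via a parent).
Parents of PriorPurchase: {EmailOpen, StoreType}.
Enumerating:
  P1: PriorPurchase <- StoreType -> CouponUse -> Conversion <- EmailOpen -> WebVisits
  P2: PriorPurchase <- StoreType -> CouponUse -> Conversion -> WebVisits
  P3: PriorPurchase <- EmailOpen -> Conversion -> WebVisits
  P4: PriorPurchase <- EmailOpen -> WebVisits
That exhausts the simple backdoor paths. Count: 4.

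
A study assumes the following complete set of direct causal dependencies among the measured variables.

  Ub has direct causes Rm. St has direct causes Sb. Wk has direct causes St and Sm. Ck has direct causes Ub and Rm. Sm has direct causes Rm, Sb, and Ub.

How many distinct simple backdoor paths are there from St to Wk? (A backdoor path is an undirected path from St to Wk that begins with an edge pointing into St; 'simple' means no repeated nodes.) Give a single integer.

1

A backdoor path from St to Wk is any simple undirected path whose first edge points into St (i.e. leaves St via a parent).
Parents of St: {Sb}.
Enumerating:
  P1: St <- Sb -> Sm -> Wk
That exhausts the simple backdoor paths. Count: 1.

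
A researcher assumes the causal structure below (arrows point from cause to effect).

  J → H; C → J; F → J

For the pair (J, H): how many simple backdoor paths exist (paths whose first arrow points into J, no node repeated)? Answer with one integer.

0

A backdoor path from J to H is any simple undirected path whose first edge points into J (i.e. leaves J via a parent).
Parents of J: {C, F}.
No simple path from any parent of J reaches H without revisiting J, so there are no backdoor paths.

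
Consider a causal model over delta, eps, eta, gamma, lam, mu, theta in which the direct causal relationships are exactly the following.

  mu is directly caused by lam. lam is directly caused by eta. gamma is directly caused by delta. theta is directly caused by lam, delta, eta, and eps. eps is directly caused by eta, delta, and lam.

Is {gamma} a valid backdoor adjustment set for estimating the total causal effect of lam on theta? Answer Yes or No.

Backdoor paths from lam to theta (paths whose first edge points into lam):
  P1: lam <- eta -> eps <- delta -> theta
  P2: lam <- eta -> eps -> theta
  P3: lam <- eta -> theta
Condition 1 (no descendant of lam in the set): holds — descendants of lam are {eps, mu, theta}; none are in {gamma}.
Condition 2 (every backdoor path blocked by {gamma}):
  P1: blocked at collider eps (neither it nor any descendant is in the conditioning set).
  P2: open — no interior node is in the conditioning set.
  P3: open — no interior node is in the conditioning set.
{gamma} does not satisfy the backdoor criterion.

No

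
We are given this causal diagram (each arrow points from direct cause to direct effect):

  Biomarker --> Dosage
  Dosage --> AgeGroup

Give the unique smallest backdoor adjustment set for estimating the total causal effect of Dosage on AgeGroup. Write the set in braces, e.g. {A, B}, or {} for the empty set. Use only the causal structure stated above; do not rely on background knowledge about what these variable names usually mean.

{}

Variables eligible for adjustment (non-descendants of Dosage, excluding Dosage and AgeGroup): {Biomarker}.
Backdoor paths from Dosage to AgeGroup:
  (none)
With no backdoor paths the empty set already satisfies the criterion, and it is trivially minimal.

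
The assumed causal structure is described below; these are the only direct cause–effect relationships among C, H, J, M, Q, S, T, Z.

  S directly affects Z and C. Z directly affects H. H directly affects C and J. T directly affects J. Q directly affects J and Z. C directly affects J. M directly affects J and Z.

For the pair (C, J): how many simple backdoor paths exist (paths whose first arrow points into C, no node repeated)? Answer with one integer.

A backdoor path from C to J is any simple undirected path whose first edge points into C (i.e. leaves C via a parent).
Parents of C: {H, S}.
Enumerating:
  P1: C <- S -> Z <- Q -> J
  P2: C <- S -> Z <- M -> J
  P3: C <- S -> Z -> H -> J
  P4: C <- H <- Z <- Q -> J
  P5: C <- H <- Z <- M -> J
  P6: C <- H -> J
That exhausts the simple backdoor paths. Count: 6.

6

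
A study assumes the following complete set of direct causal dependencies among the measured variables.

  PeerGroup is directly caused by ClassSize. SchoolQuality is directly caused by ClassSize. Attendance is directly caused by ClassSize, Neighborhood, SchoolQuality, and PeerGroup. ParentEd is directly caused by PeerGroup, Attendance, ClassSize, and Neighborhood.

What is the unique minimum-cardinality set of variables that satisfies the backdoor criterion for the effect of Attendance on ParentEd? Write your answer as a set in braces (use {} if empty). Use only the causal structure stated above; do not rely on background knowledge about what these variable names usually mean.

Variables eligible for adjustment (non-descendants of Attendance, excluding Attendance and ParentEd): {ClassSize, Neighborhood, PeerGroup, SchoolQuality}.
Backdoor paths from Attendance to ParentEd:
  P1: Attendance <- Neighborhood -> ParentEd
  P2: Attendance <- ClassSize -> PeerGroup -> ParentEd
  P3: Attendance <- ClassSize -> ParentEd
  P4: Attendance <- PeerGroup <- ClassSize -> ParentEd
  P5: Attendance <- PeerGroup -> ParentEd
  P6: Attendance <- SchoolQuality <- ClassSize -> PeerGroup -> ParentEd
  P7: Attendance <- SchoolQuality <- ClassSize -> ParentEd
The empty set is not sufficient: P1 (Attendance <- Neighborhood -> ParentEd) has no collider blocking it and no conditioned non-collider, so it is open.
Try {ClassSize, Neighborhood, PeerGroup}:
  P1: blocked at fork node Neighborhood ∈ conditioning set.
  P2: blocked at fork node ClassSize ∈ conditioning set.
  P3: blocked at fork node ClassSize ∈ conditioning set.
  P4: blocked at chain node PeerGroup ∈ conditioning set.
  P5: blocked at fork node PeerGroup ∈ conditioning set.
  P6: blocked at fork node ClassSize ∈ conditioning set.
  P7: blocked at fork node ClassSize ∈ conditioning set.
{ClassSize, Neighborhood, PeerGroup} contains no descendant of Attendance and blocks every backdoor path.
Every element of {ClassSize, Neighborhood, PeerGroup} is needed (dropping ClassSize leaves P3 open; dropping Neighborhood leaves P1 open; dropping PeerGroup leaves P5 open), so no proper subset is valid.
Among all size-3 subsets of the eligible variables, only {ClassSize, Neighborhood, PeerGroup} blocks every backdoor path, so it is the unique smallest valid adjustment set.

{ClassSize, Neighborhood, PeerGroup}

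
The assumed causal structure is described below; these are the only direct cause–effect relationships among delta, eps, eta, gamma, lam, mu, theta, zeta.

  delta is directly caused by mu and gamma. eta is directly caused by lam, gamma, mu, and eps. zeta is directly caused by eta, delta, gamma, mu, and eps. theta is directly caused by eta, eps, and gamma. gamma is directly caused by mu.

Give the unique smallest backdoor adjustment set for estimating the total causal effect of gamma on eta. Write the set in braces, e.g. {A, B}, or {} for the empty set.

Variables eligible for adjustment (non-descendants of gamma, excluding gamma and eta): {eps, lam, mu}.
Backdoor paths from gamma to eta:
  P1: gamma <- mu -> eta
  P2: gamma <- mu -> delta -> zeta <- eps -> eta
  P3: gamma <- mu -> delta -> zeta <- eps -> theta <- eta
  P4: gamma <- mu -> delta -> zeta <- eta
  P5: gamma <- mu -> zeta <- eps -> eta
  P6: gamma <- mu -> zeta <- eps -> theta <- eta
  P7: gamma <- mu -> zeta <- eta
The empty set is not sufficient: P1 (gamma <- mu -> eta) has no collider blocking it and no conditioned non-collider, so it is open.
Try {mu}:
  P1: blocked at fork node mu ∈ conditioning set.
  P2: blocked at fork node mu ∈ conditioning set.
  P3: blocked at fork node mu ∈ conditioning set.
  P4: blocked at fork node mu ∈ conditioning set.
  P5: blocked at fork node mu ∈ conditioning set.
  P6: blocked at fork node mu ∈ conditioning set.
  P7: blocked at fork node mu ∈ conditioning set.
{mu} contains no descendant of gamma and blocks every backdoor path.
No other singleton works — e.g. {lam} leaves P1 open — so {mu} is the unique smallest valid adjustment set.

{mu}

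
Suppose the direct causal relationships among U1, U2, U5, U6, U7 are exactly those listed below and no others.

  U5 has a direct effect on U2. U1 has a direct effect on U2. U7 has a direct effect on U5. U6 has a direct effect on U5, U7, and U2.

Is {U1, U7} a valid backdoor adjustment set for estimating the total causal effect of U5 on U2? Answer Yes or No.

No

Backdoor paths from U5 to U2 (paths whose first edge points into U5):
  P1: U5 <- U6 -> U2
  P2: U5 <- U7 <- U6 -> U2
Condition 1 (no descendant of U5 in the set): holds — descendants of U5 are {U2}; none are in {U1, U7}.
Condition 2 (every backdoor path blocked by {U1, U7}):
  P1: open — no interior node is in the conditioning set.
  P2: blocked at chain node U7 ∈ conditioning set.
{U1, U7} does not satisfy the backdoor criterion.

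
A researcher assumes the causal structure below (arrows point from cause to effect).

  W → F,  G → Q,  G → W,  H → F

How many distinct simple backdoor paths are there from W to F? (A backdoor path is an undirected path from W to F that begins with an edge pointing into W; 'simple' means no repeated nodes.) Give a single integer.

A backdoor path from W to F is any simple undirected path whose first edge points into W (i.e. leaves W via a parent).
Parents of W: {G}.
No simple path from any parent of W reaches F without revisiting W, so there are no backdoor paths.

0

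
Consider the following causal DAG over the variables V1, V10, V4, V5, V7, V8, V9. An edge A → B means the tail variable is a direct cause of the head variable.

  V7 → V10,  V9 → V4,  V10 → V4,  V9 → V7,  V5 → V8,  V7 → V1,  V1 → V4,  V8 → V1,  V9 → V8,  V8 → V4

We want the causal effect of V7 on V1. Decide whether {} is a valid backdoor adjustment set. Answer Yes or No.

Backdoor paths from V7 to V1 (paths whose first edge points into V7):
  P1: V7 <- V9 -> V8 -> V1
  P2: V7 <- V9 -> V8 -> V4 <- V1
  P3: V7 <- V9 -> V4 <- V8 -> V1
  P4: V7 <- V9 -> V4 <- V1
Condition 1 (no descendant of V7 in the set): holds — descendants of V7 are {V1, V10, V4}; none are in {}.
Condition 2 (every backdoor path blocked by {}):
  P1: open — no interior node is in the conditioning set.
  P2: blocked at collider V4 (neither it nor any descendant is in the conditioning set).
  P3: blocked at collider V4 (neither it nor any descendant is in the conditioning set).
  P4: blocked at collider V4 (neither it nor any descendant is in the conditioning set).
{} does not satisfy the backdoor criterion.

No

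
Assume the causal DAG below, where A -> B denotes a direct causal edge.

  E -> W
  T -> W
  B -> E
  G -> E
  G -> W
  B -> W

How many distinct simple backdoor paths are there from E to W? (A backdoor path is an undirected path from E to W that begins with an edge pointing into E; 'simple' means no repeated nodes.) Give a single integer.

A backdoor path from E to W is any simple undirected path whose first edge points into E (i.e. leaves E via a parent).
Parents of E: {B, G}.
Enumerating:
  P1: E <- B -> W
  P2: E <- G -> W
That exhausts the simple backdoor paths. Count: 2.

2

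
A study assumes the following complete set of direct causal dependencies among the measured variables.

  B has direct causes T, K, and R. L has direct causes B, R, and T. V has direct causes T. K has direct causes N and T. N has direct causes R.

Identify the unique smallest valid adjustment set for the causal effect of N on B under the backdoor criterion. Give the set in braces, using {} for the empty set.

Variables eligible for adjustment (non-descendants of N, excluding N and B): {R, T, V}.
Backdoor paths from N to B:
  P1: N <- R -> B
  P2: N <- R -> L <- T -> K -> B
  P3: N <- R -> L <- T -> B
  P4: N <- R -> L <- B
The empty set is not sufficient: P1 (N <- R -> B) has no collider blocking it and no conditioned non-collider, so it is open.
Try {R}:
  P1: blocked at fork node R ∈ conditioning set.
  P2: blocked at fork node R ∈ conditioning set.
  P3: blocked at fork node R ∈ conditioning set.
  P4: blocked at fork node R ∈ conditioning set.
{R} contains no descendant of N and blocks every backdoor path.
No other singleton works — e.g. {T} leaves P1 open — so {R} is the unique smallest valid adjustment set.

{R}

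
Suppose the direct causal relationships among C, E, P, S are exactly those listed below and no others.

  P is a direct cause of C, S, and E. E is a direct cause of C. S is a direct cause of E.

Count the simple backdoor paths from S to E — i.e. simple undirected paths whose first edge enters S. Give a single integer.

A backdoor path from S to E is any simple undirected path whose first edge points into S (i.e. leaves S via a parent).
Parents of S: {P}.
Enumerating:
  P1: S <- P -> E
  P2: S <- P -> C <- E
That exhausts the simple backdoor paths. Count: 2.

2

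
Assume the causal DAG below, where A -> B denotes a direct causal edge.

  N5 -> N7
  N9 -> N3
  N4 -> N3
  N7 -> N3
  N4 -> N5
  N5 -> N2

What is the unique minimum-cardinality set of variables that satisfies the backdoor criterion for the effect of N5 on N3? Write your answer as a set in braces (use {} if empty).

Variables eligible for adjustment (non-descendants of N5, excluding N5 and N3): {N4, N9}.
Backdoor paths from N5 to N3:
  P1: N5 <- N4 -> N3
The empty set is not sufficient: P1 (N5 <- N4 -> N3) has no collider blocking it and no conditioned non-collider, so it is open.
Try {N4}:
  P1: blocked at fork node N4 ∈ conditioning set.
{N4} contains no descendant of N5 and blocks every backdoor path.
No other singleton works — e.g. {N9} leaves P1 open — so {N4} is the unique smallest valid adjustment set.

{N4}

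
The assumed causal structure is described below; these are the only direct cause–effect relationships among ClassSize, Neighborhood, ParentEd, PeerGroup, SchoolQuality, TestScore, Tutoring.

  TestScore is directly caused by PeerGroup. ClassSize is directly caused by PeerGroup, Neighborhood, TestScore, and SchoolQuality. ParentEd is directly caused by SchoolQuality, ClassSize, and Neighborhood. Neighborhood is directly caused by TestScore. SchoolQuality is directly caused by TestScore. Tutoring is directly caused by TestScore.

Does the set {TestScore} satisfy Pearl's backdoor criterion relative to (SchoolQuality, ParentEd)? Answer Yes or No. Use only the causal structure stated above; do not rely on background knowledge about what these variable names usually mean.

Backdoor paths from SchoolQuality to ParentEd (paths whose first edge points into SchoolQuality):
  P1: SchoolQuality <- TestScore <- PeerGroup -> ClassSize <- Neighborhood -> ParentEd
  P2: SchoolQuality <- TestScore <- PeerGroup -> ClassSize -> ParentEd
  P3: SchoolQuality <- TestScore -> Neighborhood -> ClassSize -> ParentEd
  P4: SchoolQuality <- TestScore -> Neighborhood -> ParentEd
  P5: SchoolQuality <- TestScore -> ClassSize <- Neighborhood -> ParentEd
  P6: SchoolQuality <- TestScore -> ClassSize -> ParentEd
Condition 1 (no descendant of SchoolQuality in the set): holds — descendants of SchoolQuality are {ClassSize, ParentEd}; none are in {TestScore}.
Condition 2 (every backdoor path blocked by {TestScore}):
  P1: blocked at chain node TestScore ∈ conditioning set.
  P2: blocked at chain node TestScore ∈ conditioning set.
  P3: blocked at fork node TestScore ∈ conditioning set.
  P4: blocked at fork node TestScore ∈ conditioning set.
  P5: blocked at fork node TestScore ∈ conditioning set.
  P6: blocked at fork node TestScore ∈ conditioning set.
{TestScore} satisfies the backdoor criterion.

Yes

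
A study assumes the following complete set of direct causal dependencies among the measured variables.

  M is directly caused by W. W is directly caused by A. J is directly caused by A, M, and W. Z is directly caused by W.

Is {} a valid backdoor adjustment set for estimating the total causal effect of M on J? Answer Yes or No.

Backdoor paths from M to J (paths whose first edge points into M):
  P1: M <- W <- A -> J
  P2: M <- W -> J
Condition 1 (no descendant of M in the set): holds — descendants of M are {J}; none are in {}.
Condition 2 (every backdoor path blocked by {}):
  P1: open — no interior node is in the conditioning set.
  P2: open — no interior node is in the conditioning set.
{} does not satisfy the backdoor criterion.

No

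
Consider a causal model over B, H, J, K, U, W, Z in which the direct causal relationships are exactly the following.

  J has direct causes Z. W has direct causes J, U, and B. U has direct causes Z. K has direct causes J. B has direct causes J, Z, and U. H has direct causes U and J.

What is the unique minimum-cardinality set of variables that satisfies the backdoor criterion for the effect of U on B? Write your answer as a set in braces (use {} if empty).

{Z}

Variables eligible for adjustment (non-descendants of U, excluding U and B): {J, K, Z}.
Backdoor paths from U to B:
  P1: U <- Z -> J -> B
  P2: U <- Z -> J -> W <- B
  P3: U <- Z -> B
The empty set is not sufficient: P1 (U <- Z -> J -> B) has no collider blocking it and no conditioned non-collider, so it is open.
Try {Z}:
  P1: blocked at fork node Z ∈ conditioning set.
  P2: blocked at fork node Z ∈ conditioning set.
  P3: blocked at fork node Z ∈ conditioning set.
{Z} contains no descendant of U and blocks every backdoor path.
No other singleton works — e.g. {J} leaves P3 open — so {Z} is the unique smallest valid adjustment set.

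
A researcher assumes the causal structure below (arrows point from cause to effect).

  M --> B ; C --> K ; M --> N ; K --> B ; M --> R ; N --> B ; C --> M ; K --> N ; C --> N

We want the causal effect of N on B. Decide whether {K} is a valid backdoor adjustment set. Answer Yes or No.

No

Backdoor paths from N to B (paths whose first edge points into N):
  P1: N <- C -> K -> B
  P2: N <- C -> M -> B
  P3: N <- K <- C -> M -> B
  P4: N <- K -> B
  P5: N <- M <- C -> K -> B
  P6: N <- M -> B
Condition 1 (no descendant of N in the set): holds — descendants of N are {B}; none are in {K}.
Condition 2 (every backdoor path blocked by {K}):
  P1: blocked at chain node K ∈ conditioning set.
  P2: open — no interior node is in the conditioning set.
  P3: blocked at chain node K ∈ conditioning set.
  P4: blocked at fork node K ∈ conditioning set.
  P5: blocked at chain node K ∈ conditioning set.
  P6: open — no interior node is in the conditioning set.
{K} does not satisfy the backdoor criterion.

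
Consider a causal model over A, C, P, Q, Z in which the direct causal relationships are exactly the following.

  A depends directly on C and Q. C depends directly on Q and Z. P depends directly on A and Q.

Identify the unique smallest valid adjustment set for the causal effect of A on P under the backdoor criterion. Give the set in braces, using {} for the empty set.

Variables eligible for adjustment (non-descendants of A, excluding A and P): {C, Q, Z}.
Backdoor paths from A to P:
  P1: A <- Q -> P
  P2: A <- C <- Q -> P
The empty set is not sufficient: P1 (A <- Q -> P) has no collider blocking it and no conditioned non-collider, so it is open.
Try {Q}:
  P1: blocked at fork node Q ∈ conditioning set.
  P2: blocked at fork node Q ∈ conditioning set.
{Q} contains no descendant of A and blocks every backdoor path.
No other singleton works — e.g. {Z} leaves P1 open — so {Q} is the unique smallest valid adjustment set.

{Q}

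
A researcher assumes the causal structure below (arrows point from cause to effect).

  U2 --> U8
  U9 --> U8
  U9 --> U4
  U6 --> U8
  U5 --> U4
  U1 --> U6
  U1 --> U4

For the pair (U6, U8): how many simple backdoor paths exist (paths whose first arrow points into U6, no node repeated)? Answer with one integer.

1

A backdoor path from U6 to U8 is any simple undirected path whose first edge points into U6 (i.e. leaves U6 via a parent).
Parents of U6: {U1}.
Enumerating:
  P1: U6 <- U1 -> U4 <- U9 -> U8
That exhausts the simple backdoor paths. Count: 1.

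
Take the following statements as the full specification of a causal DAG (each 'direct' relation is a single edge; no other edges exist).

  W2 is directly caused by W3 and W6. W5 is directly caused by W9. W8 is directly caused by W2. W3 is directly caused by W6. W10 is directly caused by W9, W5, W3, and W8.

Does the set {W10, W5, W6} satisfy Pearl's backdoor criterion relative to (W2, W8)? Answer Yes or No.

Backdoor paths from W2 to W8 (paths whose first edge points into W2):
  P1: W2 <- W6 -> W3 -> W10 <- W8
  P2: W2 <- W3 -> W10 <- W8
Condition 1 (no descendant of W2 in the set): FAILS — W10 is a descendant of W2.
Condition 2 (every backdoor path blocked by {W10, W5, W6}):
  P1: blocked at fork node W6 ∈ conditioning set.
  P2: open — collider(s) W10 are conditioned on (or have a conditioned descendant) and no non-collider on the path is in the set.
{W10, W5, W6} does not satisfy the backdoor criterion.

No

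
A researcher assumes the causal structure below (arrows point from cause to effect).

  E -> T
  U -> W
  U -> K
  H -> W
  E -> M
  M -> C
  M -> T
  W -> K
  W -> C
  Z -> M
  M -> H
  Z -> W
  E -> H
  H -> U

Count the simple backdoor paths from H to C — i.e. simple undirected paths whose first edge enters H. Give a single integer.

6

A backdoor path from H to C is any simple undirected path whose first edge points into H (i.e. leaves H via a parent).
Parents of H: {E, M}.
Enumerating:
  P1: H <- E -> M <- Z -> W -> C
  P2: H <- E -> M -> C
  P3: H <- E -> T <- M <- Z -> W -> C
  P4: H <- E -> T <- M -> C
  P5: H <- M <- Z -> W -> C
  P6: H <- M -> C
That exhausts the simple backdoor paths. Count: 6.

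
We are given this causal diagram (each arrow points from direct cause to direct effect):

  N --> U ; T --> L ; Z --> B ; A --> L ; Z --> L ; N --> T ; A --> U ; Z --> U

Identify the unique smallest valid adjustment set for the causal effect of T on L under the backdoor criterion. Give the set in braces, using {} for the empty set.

{}

Variables eligible for adjustment (non-descendants of T, excluding T and L): {A, B, N, U, Z}.
Backdoor paths from T to L:
  P1: T <- N -> U <- Z -> L
  P2: T <- N -> U <- A -> L
Each backdoor path contains an unconditioned collider, so every path is already blocked with the empty conditioning set:
  P1: blocked at collider U (neither it nor any descendant is in the conditioning set).
  P2: blocked at collider U (neither it nor any descendant is in the conditioning set).
The empty set is therefore the unique smallest valid set.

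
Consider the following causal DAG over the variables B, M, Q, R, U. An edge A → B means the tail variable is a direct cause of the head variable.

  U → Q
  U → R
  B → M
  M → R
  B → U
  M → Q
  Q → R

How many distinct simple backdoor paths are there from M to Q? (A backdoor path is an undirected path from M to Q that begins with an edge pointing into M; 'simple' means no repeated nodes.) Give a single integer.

2

A backdoor path from M to Q is any simple undirected path whose first edge points into M (i.e. leaves M via a parent).
Parents of M: {B}.
Enumerating:
  P1: M <- B -> U -> Q
  P2: M <- B -> U -> R <- Q
That exhausts the simple backdoor paths. Count: 2.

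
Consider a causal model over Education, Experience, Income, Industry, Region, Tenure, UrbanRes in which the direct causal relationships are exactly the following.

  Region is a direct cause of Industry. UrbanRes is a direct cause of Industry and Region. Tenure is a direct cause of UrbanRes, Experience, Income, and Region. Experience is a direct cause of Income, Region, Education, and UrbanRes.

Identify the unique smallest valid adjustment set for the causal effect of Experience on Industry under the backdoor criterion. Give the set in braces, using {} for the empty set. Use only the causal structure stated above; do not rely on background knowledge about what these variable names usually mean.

{Tenure}

Variables eligible for adjustment (non-descendants of Experience, excluding Experience and Industry): {Tenure}.
Backdoor paths from Experience to Industry:
  P1: Experience <- Tenure -> UrbanRes -> Region -> Industry
  P2: Experience <- Tenure -> UrbanRes -> Industry
  P3: Experience <- Tenure -> Region <- UrbanRes -> Industry
  P4: Experience <- Tenure -> Region -> Industry
The empty set is not sufficient: P1 (Experience <- Tenure -> UrbanRes -> Region -> Industry) has no collider blocking it and no conditioned non-collider, so it is open.
Try {Tenure}:
  P1: blocked at fork node Tenure ∈ conditioning set.
  P2: blocked at fork node Tenure ∈ conditioning set.
  P3: blocked at fork node Tenure ∈ conditioning set.
  P4: blocked at fork node Tenure ∈ conditioning set.
{Tenure} contains no descendant of Experience and blocks every backdoor path.
{Tenure} is the unique smallest valid adjustment set.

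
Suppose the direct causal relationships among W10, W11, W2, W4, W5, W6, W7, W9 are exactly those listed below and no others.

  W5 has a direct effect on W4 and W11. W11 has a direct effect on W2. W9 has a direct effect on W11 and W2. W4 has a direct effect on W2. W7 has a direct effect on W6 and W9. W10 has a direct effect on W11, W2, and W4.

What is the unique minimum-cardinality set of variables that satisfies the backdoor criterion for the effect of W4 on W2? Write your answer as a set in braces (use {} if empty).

{W10, W5}

Variables eligible for adjustment (non-descendants of W4, excluding W4 and W2): {W10, W11, W5, W6, W7, W9}.
Backdoor paths from W4 to W2:
  P1: W4 <- W10 -> W11 <- W9 -> W2
  P2: W4 <- W10 -> W11 -> W2
  P3: W4 <- W10 -> W2
  P4: W4 <- W5 -> W11 <- W10 -> W2
  P5: W4 <- W5 -> W11 <- W9 -> W2
  P6: W4 <- W5 -> W11 -> W2
The empty set is not sufficient: P2 (W4 <- W10 -> W11 -> W2) has no collider blocking it and no conditioned non-collider, so it is open.
Try {W10, W5}:
  P1: blocked at fork node W10 ∈ conditioning set.
  P2: blocked at fork node W10 ∈ conditioning set.
  P3: blocked at fork node W10 ∈ conditioning set.
  P4: blocked at fork node W5 ∈ conditioning set.
  P5: blocked at fork node W5 ∈ conditioning set.
  P6: blocked at fork node W5 ∈ conditioning set.
{W10, W5} contains no descendant of W4 and blocks every backdoor path.
Every element of {W10, W5} is needed (dropping W10 leaves P2 open; dropping W5 leaves P6 open), so no proper subset is valid.
Among all size-2 subsets of the eligible variables, only {W10, W5} blocks every backdoor path, so it is the unique smallest valid adjustment set.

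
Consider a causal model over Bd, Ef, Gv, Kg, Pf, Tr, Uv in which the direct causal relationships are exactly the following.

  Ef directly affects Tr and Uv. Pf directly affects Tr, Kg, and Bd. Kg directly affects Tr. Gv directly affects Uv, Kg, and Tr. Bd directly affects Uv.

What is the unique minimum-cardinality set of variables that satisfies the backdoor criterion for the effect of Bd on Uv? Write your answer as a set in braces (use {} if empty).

{}

Variables eligible for adjustment (non-descendants of Bd, excluding Bd and Uv): {Ef, Gv, Kg, Pf, Tr}.
Backdoor paths from Bd to Uv:
  P1: Bd <- Pf -> Kg <- Gv -> Tr <- Ef -> Uv
  P2: Bd <- Pf -> Kg <- Gv -> Uv
  P3: Bd <- Pf -> Kg -> Tr <- Ef -> Uv
  P4: Bd <- Pf -> Kg -> Tr <- Gv -> Uv
  P5: Bd <- Pf -> Tr <- Ef -> Uv
  P6: Bd <- Pf -> Tr <- Gv -> Uv
  P7: Bd <- Pf -> Tr <- Kg <- Gv -> Uv
Each backdoor path contains an unconditioned collider, so every path is already blocked with the empty conditioning set:
  P1: blocked at collider Kg (neither it nor any descendant is in the conditioning set).
  P2: blocked at collider Kg (neither it nor any descendant is in the conditioning set).
  P3: blocked at collider Tr (neither it nor any descendant is in the conditioning set).
  P4: blocked at collider Tr (neither it nor any descendant is in the conditioning set).
  P5: blocked at collider Tr (neither it nor any descendant is in the conditioning set).
  P6: blocked at collider Tr (neither it nor any descendant is in the conditioning set).
  P7: blocked at collider Tr (neither it nor any descendant is in the conditioning set).
The empty set is therefore the unique smallest valid set.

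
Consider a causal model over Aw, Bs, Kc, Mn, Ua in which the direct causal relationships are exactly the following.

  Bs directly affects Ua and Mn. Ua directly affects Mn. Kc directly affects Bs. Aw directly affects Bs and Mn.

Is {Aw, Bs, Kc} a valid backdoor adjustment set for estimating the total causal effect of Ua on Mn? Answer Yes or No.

Backdoor paths from Ua to Mn (paths whose first edge points into Ua):
  P1: Ua <- Bs <- Aw -> Mn
  P2: Ua <- Bs -> Mn
Condition 1 (no descendant of Ua in the set): holds — descendants of Ua are {Mn}; none are in {Aw, Bs, Kc}.
Condition 2 (every backdoor path blocked by {Aw, Bs, Kc}):
  P1: blocked at chain node Bs ∈ conditioning set.
  P2: blocked at fork node Bs ∈ conditioning set.
{Aw, Bs, Kc} satisfies the backdoor criterion.

Yes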